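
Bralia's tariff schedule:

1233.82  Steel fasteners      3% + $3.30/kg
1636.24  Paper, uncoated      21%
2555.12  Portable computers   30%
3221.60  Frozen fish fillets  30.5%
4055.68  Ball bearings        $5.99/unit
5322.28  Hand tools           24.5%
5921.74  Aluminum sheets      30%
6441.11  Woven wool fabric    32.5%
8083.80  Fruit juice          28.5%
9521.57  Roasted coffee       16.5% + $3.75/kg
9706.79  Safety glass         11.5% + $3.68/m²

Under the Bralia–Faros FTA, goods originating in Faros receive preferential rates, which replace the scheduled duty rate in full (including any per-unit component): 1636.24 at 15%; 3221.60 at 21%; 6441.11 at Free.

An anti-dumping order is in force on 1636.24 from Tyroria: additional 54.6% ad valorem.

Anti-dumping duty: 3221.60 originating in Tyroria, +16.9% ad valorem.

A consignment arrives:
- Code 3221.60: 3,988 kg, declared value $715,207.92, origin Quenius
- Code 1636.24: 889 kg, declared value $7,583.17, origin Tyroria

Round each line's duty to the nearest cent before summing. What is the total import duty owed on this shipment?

$223,871.30

Line 1 (3221.60, Quenius, 3,988 kg, $715,207.92):
Base rate for 3221.60 is 30.5%.
3221.60 has an FTA preferential rate, but origin Quenius is not Faros; base rate stands.
The additional-duty order on 3221.60 targets Tyroria, not Quenius; it does not apply.
Duty = $715,207.92 × 30.5% = $218,138.42.
Line 2 (1636.24, Tyroria, 889 kg, $7,583.17):
Base rate for 1636.24 is 21%.
1636.24 has an FTA preferential rate, but origin Tyroria is not Faros; base rate stands.
Additional duty on 1636.24 from Tyroria: +54.6%. Applied ad valorem rate: 21% + 54.6% = 75.6%.
Duty = $7,583.17 × 75.6% = $5,732.88.
Total = $218,138.42 + $5,732.88 = $223,871.30.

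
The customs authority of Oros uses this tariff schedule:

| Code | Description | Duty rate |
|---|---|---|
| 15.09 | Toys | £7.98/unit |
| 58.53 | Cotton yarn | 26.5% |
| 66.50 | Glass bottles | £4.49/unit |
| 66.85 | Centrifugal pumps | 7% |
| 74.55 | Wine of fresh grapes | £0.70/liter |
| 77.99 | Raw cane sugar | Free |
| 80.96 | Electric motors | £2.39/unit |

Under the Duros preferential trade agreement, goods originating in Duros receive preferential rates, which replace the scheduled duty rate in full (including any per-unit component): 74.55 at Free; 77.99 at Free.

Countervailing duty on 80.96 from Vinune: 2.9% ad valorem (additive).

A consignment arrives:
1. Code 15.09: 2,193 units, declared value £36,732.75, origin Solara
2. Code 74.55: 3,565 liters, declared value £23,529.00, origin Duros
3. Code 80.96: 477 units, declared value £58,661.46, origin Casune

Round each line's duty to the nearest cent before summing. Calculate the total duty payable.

Line 1 (15.09, Solara, 2,193 units, £36,732.75):
Base rate for 15.09 is £7.98/unit.
Duty = 2,193 × £7.98 = £17,500.14.
Line 2 (74.55, Duros, 3,565 liters, £23,529.00):
Base rate for 74.55 is £0.70/liter.
Origin Duros qualifies under the Oros–Duros agreement and 74.55 is covered: preferential rate Free applies instead.
Duty = £23,529.00 × 0% = £0.00.
Line 3 (80.96, Casune, 477 units, £58,661.46):
Base rate for 80.96 is £2.39/unit.
The additional-duty order on 80.96 targets Vinune, not Casune; it does not apply.
Duty = 477 × £2.39 = £1,140.03.
Total = £17,500.14 + £0.00 + £1,140.03 = £18,640.17.

£18,640.17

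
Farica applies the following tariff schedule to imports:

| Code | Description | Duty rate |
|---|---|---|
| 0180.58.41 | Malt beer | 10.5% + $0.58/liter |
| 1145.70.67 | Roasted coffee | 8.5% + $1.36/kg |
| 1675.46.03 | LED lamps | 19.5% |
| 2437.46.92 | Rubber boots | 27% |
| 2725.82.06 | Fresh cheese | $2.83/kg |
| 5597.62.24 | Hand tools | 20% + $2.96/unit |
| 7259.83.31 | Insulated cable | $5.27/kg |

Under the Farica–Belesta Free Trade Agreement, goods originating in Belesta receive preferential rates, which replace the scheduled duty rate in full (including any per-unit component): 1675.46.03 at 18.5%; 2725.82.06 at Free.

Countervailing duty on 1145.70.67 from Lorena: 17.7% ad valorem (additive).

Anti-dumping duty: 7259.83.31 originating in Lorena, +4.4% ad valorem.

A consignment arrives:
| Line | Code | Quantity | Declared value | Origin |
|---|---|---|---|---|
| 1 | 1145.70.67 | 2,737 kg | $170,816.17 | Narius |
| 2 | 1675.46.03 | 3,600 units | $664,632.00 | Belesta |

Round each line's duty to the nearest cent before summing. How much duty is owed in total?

Line 1 (1145.70.67, Narius, 2,737 kg, $170,816.17):
Base rate for 1145.70.67 is 8.5% + $1.36/kg.
The additional-duty order on 1145.70.67 targets Lorena, not Narius; it does not apply.
Duty = $170,816.17 × 8.5% + 2,737 × $1.36 = $18,241.69.
Line 2 (1675.46.03, Belesta, 3,600 units, $664,632.00):
Base rate for 1675.46.03 is 19.5%.
Origin Belesta qualifies under the Farica–Belesta agreement and 1675.46.03 is covered: preferential rate 18.5% applies instead.
Duty = $664,632.00 × 18.5% = $122,956.92.
Total = $18,241.69 + $122,956.92 = $141,198.61.

$141,198.61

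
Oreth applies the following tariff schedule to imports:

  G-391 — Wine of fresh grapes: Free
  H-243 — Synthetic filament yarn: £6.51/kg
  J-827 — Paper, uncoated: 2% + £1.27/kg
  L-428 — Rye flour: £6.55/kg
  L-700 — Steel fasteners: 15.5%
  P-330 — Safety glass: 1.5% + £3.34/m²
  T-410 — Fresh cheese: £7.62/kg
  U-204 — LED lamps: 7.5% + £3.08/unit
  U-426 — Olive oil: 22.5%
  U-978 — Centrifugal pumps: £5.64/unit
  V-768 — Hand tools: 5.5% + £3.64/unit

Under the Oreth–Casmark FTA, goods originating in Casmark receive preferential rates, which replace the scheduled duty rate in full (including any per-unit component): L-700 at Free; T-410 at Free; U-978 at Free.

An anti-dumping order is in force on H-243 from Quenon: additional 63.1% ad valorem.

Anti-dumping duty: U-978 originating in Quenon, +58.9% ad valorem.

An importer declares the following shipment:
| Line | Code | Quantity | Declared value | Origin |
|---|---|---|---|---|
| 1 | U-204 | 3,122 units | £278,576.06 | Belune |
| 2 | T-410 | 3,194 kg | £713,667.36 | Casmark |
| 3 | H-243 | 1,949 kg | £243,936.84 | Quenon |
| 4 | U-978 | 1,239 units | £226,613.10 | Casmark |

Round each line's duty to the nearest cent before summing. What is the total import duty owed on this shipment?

£197,121.10

Line 1 (U-204, Belune, 3,122 units, £278,576.06):
Base rate for U-204 is 7.5% + £3.08/unit.
Duty = £278,576.06 × 7.5% + 3,122 × £3.08 = £30,508.96.
Line 2 (T-410, Casmark, 3,194 kg, £713,667.36):
Base rate for T-410 is £7.62/kg.
Origin Casmark qualifies under the Oreth–Casmark agreement and T-410 is covered: preferential rate Free applies instead.
Duty = £713,667.36 × 0% = £0.00.
Line 3 (H-243, Quenon, 1,949 kg, £243,936.84):
Base rate for H-243 is £6.51/kg.
Additional duty on H-243 from Quenon: +63.1% ad valorem. Applied ad valorem rate = 63.1%.
Duty = £243,936.84 × 63.1% + 1,949 × £6.51 = £166,612.14.
Line 4 (U-978, Casmark, 1,239 units, £226,613.10):
Base rate for U-978 is £5.64/unit.
Origin Casmark qualifies under the Oreth–Casmark agreement and U-978 is covered: preferential rate Free applies instead.
The additional-duty order on U-978 targets Quenon, not Casmark; it does not apply.
Duty = £226,613.10 × 0% = £0.00.
Total = £30,508.96 + £0.00 + £166,612.14 + £0.00 = £197,121.10.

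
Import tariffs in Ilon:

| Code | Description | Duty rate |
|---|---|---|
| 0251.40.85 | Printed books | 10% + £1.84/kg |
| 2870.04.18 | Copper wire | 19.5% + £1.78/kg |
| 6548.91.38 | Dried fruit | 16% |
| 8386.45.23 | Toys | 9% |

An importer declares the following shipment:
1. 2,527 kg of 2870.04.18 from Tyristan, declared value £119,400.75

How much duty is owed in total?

Line 1 (2870.04.18, Tyristan, 2,527 kg, £119,400.75):
Base rate for 2870.04.18 is 19.5% + £1.78/kg.
Duty = £119,400.75 × 19.5% + 2,527 × £1.78 = £27,781.21.

£27,781.21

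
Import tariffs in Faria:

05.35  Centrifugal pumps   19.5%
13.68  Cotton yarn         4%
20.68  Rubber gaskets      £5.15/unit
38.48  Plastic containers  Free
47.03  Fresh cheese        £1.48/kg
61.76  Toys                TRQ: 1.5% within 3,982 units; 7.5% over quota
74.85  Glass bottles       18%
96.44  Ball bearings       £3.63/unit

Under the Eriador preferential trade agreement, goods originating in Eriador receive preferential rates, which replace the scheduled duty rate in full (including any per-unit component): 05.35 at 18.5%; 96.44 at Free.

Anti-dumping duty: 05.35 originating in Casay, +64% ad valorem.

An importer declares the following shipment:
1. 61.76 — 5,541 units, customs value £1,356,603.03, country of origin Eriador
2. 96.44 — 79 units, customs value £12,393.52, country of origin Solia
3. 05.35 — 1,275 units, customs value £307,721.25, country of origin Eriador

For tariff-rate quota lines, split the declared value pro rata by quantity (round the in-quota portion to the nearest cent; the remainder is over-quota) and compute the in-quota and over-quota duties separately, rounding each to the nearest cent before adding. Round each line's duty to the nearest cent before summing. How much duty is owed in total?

£100,465.65

Line 1 (61.76, Eriador, 5,541 units, £1,356,603.03):
Code 61.76 is under a tariff-rate quota (threshold 3,982 units). In-quota: 3,982 units at 1.5%; over-quota: 1,559 units at 7.5%.
Pro-rata value split: in-quota = £1,356,603.03 × 3,982/5,541 = £974,913.06; over-quota = £1,356,603.03 − £974,913.06 = £381,689.97.
In-quota duty = £974,913.06 × 1.5% = £14,623.70. Over-quota duty = £381,689.97 × 7.5% = £28,626.75.
Line duty = £14,623.70 + £28,626.75 = £43,250.45.
Line 2 (96.44, Solia, 79 units, £12,393.52):
Base rate for 96.44 is £3.63/unit.
96.44 has an FTA preferential rate, but origin Solia is not Eriador; base rate stands.
Duty = 79 × £3.63 = £286.77.
Line 3 (05.35, Eriador, 1,275 units, £307,721.25):
Base rate for 05.35 is 19.5%.
Origin Eriador qualifies under the Faria–Eriador agreement and 05.35 is covered: preferential rate 18.5% applies instead.
The additional-duty order on 05.35 targets Casay, not Eriador; it does not apply.
Duty = £307,721.25 × 18.5% = £56,928.43.
Total = £43,250.45 + £286.77 + £56,928.43 = £100,465.65.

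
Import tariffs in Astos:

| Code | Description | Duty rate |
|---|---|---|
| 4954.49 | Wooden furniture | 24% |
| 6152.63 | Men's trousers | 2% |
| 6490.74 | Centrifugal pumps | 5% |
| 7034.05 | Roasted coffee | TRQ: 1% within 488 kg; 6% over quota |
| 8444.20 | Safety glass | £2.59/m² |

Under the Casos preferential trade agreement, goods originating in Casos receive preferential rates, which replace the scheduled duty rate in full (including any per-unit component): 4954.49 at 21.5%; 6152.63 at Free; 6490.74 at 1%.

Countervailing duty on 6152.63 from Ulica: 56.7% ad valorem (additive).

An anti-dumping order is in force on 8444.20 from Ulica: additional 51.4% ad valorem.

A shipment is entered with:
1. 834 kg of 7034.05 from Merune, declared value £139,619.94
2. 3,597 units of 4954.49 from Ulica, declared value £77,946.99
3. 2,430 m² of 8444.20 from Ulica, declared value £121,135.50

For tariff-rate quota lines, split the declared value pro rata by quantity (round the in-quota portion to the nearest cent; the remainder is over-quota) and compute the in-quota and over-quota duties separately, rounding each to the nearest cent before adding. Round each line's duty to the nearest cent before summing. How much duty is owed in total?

Line 1 (7034.05, Merune, 834 kg, £139,619.94):
Code 7034.05 is under a tariff-rate quota (threshold 488 kg). In-quota: 488 kg at 1%; over-quota: 346 kg at 6%.
Pro-rata value split: in-quota = £139,619.94 × 488/834 = £81,696.08; over-quota = £139,619.94 − £81,696.08 = £57,923.86.
In-quota duty = £81,696.08 × 1% = £816.96. Over-quota duty = £57,923.86 × 6% = £3,475.43.
Line duty = £816.96 + £3,475.43 = £4,292.39.
Line 2 (4954.49, Ulica, 3,597 units, £77,946.99):
Base rate for 4954.49 is 24%.
4954.49 has an FTA preferential rate, but origin Ulica is not Casos; base rate stands.
Duty = £77,946.99 × 24% = £18,707.28.
Line 3 (8444.20, Ulica, 2,430 m², £121,135.50):
Base rate for 8444.20 is £2.59/m².
Additional duty on 8444.20 from Ulica: +51.4% ad valorem. Applied ad valorem rate = 51.4%.
Duty = £121,135.50 × 51.4% + 2,430 × £2.59 = £68,557.35.
Total = £4,292.39 + £18,707.28 + £68,557.35 = £91,557.02.

£91,557.02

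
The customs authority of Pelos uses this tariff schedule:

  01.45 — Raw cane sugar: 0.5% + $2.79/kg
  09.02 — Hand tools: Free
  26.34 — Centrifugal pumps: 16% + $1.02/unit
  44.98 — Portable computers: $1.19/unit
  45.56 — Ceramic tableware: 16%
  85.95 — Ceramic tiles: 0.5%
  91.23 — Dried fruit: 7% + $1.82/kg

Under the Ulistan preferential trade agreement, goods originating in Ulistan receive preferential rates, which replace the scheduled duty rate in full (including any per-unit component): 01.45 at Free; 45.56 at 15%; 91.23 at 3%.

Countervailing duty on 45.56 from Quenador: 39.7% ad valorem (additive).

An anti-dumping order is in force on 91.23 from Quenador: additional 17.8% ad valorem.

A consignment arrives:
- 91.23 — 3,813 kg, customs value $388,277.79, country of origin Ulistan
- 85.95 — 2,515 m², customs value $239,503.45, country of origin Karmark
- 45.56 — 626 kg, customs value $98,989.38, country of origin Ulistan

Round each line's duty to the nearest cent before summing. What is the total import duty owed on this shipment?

Line 1 (91.23, Ulistan, 3,813 kg, $388,277.79):
Base rate for 91.23 is 7% + $1.82/kg.
Origin Ulistan qualifies under the Pelos–Ulistan agreement and 91.23 is covered: preferential rate 3% applies instead.
The additional-duty order on 91.23 targets Quenador, not Ulistan; it does not apply.
Duty = $388,277.79 × 3% = $11,648.33.
Line 2 (85.95, Karmark, 2,515 m², $239,503.45):
Base rate for 85.95 is 0.5%.
Duty = $239,503.45 × 0.5% = $1,197.52.
Line 3 (45.56, Ulistan, 626 kg, $98,989.38):
Base rate for 45.56 is 16%.
Origin Ulistan qualifies under the Pelos–Ulistan agreement and 45.56 is covered: preferential rate 15% applies instead.
The additional-duty order on 45.56 targets Quenador, not Ulistan; it does not apply.
Duty = $98,989.38 × 15% = $14,848.41.
Total = $11,648.33 + $1,197.52 + $14,848.41 = $27,694.26.

$27,694.26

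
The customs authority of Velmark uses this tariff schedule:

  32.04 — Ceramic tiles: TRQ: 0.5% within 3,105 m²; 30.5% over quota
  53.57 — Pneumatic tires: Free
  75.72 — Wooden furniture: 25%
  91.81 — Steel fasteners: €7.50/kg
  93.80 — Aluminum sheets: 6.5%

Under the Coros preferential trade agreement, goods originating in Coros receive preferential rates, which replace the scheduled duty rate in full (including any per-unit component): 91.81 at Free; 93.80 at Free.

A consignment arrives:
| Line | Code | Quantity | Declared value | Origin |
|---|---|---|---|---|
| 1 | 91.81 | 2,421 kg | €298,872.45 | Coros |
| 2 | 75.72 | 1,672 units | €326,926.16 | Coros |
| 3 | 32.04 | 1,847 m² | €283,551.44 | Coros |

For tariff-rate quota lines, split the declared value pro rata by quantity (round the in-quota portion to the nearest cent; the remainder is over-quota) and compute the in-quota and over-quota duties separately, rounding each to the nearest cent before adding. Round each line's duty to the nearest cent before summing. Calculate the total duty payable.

Line 1 (91.81, Coros, 2,421 kg, €298,872.45):
Base rate for 91.81 is €7.50/kg.
Origin Coros qualifies under the Velmark–Coros agreement and 91.81 is covered: preferential rate Free applies instead.
Duty = €298,872.45 × 0% = €0.00.
Line 2 (75.72, Coros, 1,672 units, €326,926.16):
Base rate for 75.72 is 25%.
Origin Coros is the FTA partner but 75.72 is not on the preference list; base rate stands.
Duty = €326,926.16 × 25% = €81,731.54.
Line 3 (32.04, Coros, 1,847 m², €283,551.44):
Code 32.04 is under a tariff-rate quota (threshold 3,105 m²). Quantity 1,847 m² is within the quota, so the in-quota rate 0.5% applies to the full value.
Duty = €283,551.44 × 0.5% = €1,417.76.
Total = €0.00 + €81,731.54 + €1,417.76 = €83,149.30.

€83,149.30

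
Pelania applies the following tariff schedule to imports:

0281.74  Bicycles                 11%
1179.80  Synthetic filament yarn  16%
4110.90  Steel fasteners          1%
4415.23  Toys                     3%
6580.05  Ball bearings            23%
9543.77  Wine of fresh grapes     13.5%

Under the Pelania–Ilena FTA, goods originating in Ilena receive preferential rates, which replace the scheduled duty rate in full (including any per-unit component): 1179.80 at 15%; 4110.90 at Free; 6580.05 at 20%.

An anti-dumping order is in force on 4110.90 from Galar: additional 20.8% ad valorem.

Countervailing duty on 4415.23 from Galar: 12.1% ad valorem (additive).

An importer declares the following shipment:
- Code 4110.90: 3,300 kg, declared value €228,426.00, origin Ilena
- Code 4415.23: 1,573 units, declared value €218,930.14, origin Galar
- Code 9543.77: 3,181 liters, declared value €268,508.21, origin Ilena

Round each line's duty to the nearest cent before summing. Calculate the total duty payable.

Line 1 (4110.90, Ilena, 3,300 kg, €228,426.00):
Base rate for 4110.90 is 1%.
Origin Ilena qualifies under the Pelania–Ilena agreement and 4110.90 is covered: preferential rate Free applies instead.
The additional-duty order on 4110.90 targets Galar, not Ilena; it does not apply.
Duty = €228,426.00 × 0% = €0.00.
Line 2 (4415.23, Galar, 1,573 units, €218,930.14):
Base rate for 4415.23 is 3%.
Additional duty on 4415.23 from Galar: +12.1%. Applied ad valorem rate: 3% + 12.1% = 15.1%.
Duty = €218,930.14 × 15.1% = €33,058.45.
Line 3 (9543.77, Ilena, 3,181 liters, €268,508.21):
Base rate for 9543.77 is 13.5%.
Origin Ilena is the FTA partner but 9543.77 is not on the preference list; base rate stands.
Duty = €268,508.21 × 13.5% = €36,248.61.
Total = €0.00 + €33,058.45 + €36,248.61 = €69,307.06.

€69,307.06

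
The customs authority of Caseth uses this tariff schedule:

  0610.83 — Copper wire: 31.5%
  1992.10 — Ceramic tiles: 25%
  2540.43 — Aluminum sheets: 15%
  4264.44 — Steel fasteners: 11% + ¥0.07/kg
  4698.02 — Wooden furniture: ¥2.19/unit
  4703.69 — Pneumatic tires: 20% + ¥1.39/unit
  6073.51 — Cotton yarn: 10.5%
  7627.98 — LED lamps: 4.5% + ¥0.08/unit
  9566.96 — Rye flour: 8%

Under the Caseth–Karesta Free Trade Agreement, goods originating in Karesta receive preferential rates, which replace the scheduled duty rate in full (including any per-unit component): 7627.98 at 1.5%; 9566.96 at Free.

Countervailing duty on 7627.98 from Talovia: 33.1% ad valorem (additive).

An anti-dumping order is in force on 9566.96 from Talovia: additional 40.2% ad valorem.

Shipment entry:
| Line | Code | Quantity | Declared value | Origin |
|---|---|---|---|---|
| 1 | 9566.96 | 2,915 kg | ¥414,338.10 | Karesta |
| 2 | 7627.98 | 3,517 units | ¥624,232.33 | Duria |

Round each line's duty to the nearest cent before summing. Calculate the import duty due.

¥28,371.81

Line 1 (9566.96, Karesta, 2,915 kg, ¥414,338.10):
Base rate for 9566.96 is 8%.
Origin Karesta qualifies under the Caseth–Karesta agreement and 9566.96 is covered: preferential rate Free applies instead.
The additional-duty order on 9566.96 targets Talovia, not Karesta; it does not apply.
Duty = ¥414,338.10 × 0% = ¥0.00.
Line 2 (7627.98, Duria, 3,517 units, ¥624,232.33):
Base rate for 7627.98 is 4.5% + ¥0.08/unit.
7627.98 has an FTA preferential rate, but origin Duria is not Karesta; base rate stands.
The additional-duty order on 7627.98 targets Talovia, not Duria; it does not apply.
Duty = ¥624,232.33 × 4.5% + 3,517 × ¥0.08 = ¥28,371.81.
Total = ¥0.00 + ¥28,371.81 = ¥28,371.81.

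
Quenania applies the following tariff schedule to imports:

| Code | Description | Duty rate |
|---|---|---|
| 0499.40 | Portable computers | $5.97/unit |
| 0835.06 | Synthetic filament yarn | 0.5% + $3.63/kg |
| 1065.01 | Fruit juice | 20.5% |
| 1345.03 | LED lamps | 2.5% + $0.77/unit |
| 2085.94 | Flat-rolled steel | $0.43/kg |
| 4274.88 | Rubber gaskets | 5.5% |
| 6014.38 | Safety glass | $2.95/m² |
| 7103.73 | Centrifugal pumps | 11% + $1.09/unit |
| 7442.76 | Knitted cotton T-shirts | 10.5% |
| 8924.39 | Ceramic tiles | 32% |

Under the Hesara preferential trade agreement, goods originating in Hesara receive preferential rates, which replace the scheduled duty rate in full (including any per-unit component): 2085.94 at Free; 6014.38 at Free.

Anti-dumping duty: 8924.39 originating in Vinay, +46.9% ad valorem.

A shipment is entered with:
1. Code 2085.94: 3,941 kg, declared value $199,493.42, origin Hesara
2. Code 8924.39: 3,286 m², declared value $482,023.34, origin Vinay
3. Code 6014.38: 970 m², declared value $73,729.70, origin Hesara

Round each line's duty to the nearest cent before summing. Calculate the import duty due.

$380,316.42

Line 1 (2085.94, Hesara, 3,941 kg, $199,493.42):
Base rate for 2085.94 is $0.43/kg.
Origin Hesara qualifies under the Quenania–Hesara agreement and 2085.94 is covered: preferential rate Free applies instead.
Duty = $199,493.42 × 0% = $0.00.
Line 2 (8924.39, Vinay, 3,286 m², $482,023.34):
Base rate for 8924.39 is 32%.
Additional duty on 8924.39 from Vinay: +46.9%. Applied ad valorem rate: 32% + 46.9% = 78.9%.
Duty = $482,023.34 × 78.9% = $380,316.42.
Line 3 (6014.38, Hesara, 970 m², $73,729.70):
Base rate for 6014.38 is $2.95/m².
Origin Hesara qualifies under the Quenania–Hesara agreement and 6014.38 is covered: preferential rate Free applies instead.
Duty = $73,729.70 × 0% = $0.00.
Total = $0.00 + $380,316.42 + $0.00 = $380,316.42.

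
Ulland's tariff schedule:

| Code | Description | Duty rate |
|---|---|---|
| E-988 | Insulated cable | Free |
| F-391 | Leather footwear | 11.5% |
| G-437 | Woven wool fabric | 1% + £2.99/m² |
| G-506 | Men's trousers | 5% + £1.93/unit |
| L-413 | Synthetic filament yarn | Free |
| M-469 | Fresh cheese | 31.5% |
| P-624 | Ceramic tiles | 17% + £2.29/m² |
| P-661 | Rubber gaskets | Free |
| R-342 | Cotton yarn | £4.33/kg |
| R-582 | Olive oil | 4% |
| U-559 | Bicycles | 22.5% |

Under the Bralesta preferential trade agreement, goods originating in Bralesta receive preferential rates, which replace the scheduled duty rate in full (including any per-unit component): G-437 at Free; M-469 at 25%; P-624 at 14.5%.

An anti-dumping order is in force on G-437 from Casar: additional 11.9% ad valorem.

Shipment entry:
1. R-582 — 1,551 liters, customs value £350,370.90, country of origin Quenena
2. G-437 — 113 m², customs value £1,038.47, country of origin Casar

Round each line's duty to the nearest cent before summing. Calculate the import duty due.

£14,486.67

Line 1 (R-582, Quenena, 1,551 liters, £350,370.90):
Base rate for R-582 is 4%.
Duty = £350,370.90 × 4% = £14,014.84.
Line 2 (G-437, Casar, 113 m², £1,038.47):
Base rate for G-437 is 1% + £2.99/m².
G-437 has an FTA preferential rate, but origin Casar is not Bralesta; base rate stands.
Additional duty on G-437 from Casar: +11.9%. Applied ad valorem rate: 1% + 11.9% = 12.9%.
Duty = £1,038.47 × 12.9% + 113 × £2.99 = £471.83.
Total = £14,014.84 + £471.83 = £14,486.67.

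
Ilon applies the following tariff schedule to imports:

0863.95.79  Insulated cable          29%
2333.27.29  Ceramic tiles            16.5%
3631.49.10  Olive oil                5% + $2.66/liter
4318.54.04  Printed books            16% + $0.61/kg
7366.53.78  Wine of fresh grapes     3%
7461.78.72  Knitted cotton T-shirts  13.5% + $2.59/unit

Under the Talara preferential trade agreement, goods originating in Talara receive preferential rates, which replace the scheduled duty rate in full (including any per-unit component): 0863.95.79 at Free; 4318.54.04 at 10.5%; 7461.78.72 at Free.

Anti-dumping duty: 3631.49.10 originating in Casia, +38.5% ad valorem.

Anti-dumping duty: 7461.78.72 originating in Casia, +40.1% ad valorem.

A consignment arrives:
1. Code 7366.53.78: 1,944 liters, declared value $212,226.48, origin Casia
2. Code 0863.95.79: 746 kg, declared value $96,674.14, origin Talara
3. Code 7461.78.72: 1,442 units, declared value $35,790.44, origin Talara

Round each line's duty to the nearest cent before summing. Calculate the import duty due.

Line 1 (7366.53.78, Casia, 1,944 liters, $212,226.48):
Base rate for 7366.53.78 is 3%.
Duty = $212,226.48 × 3% = $6,366.79.
Line 2 (0863.95.79, Talara, 746 kg, $96,674.14):
Base rate for 0863.95.79 is 29%.
Origin Talara qualifies under the Ilon–Talara agreement and 0863.95.79 is covered: preferential rate Free applies instead.
Duty = $96,674.14 × 0% = $0.00.
Line 3 (7461.78.72, Talara, 1,442 units, $35,790.44):
Base rate for 7461.78.72 is 13.5% + $2.59/unit.
Origin Talara qualifies under the Ilon–Talara agreement and 7461.78.72 is covered: preferential rate Free applies instead.
The additional-duty order on 7461.78.72 targets Casia, not Talara; it does not apply.
Duty = $35,790.44 × 0% = $0.00.
Total = $6,366.79 + $0.00 + $0.00 = $6,366.79.

$6,366.79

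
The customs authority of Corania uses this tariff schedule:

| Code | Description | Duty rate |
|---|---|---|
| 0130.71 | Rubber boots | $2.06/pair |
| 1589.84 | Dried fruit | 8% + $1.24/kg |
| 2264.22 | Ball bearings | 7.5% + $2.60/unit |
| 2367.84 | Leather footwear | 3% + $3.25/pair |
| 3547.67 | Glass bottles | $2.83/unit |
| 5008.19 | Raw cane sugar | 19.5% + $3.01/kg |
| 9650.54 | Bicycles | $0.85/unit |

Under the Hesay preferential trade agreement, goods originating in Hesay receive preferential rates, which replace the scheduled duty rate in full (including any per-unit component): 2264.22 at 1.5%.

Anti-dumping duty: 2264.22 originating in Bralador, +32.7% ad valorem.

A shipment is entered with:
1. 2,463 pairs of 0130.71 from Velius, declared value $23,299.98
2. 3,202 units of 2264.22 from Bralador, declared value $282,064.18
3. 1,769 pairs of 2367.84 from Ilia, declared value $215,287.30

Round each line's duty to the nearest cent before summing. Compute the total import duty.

$138,996.65

Line 1 (0130.71, Velius, 2,463 pairs, $23,299.98):
Base rate for 0130.71 is $2.06/pair.
Duty = 2,463 × $2.06 = $5,073.78.
Line 2 (2264.22, Bralador, 3,202 units, $282,064.18):
Base rate for 2264.22 is 7.5% + $2.60/unit.
2264.22 has an FTA preferential rate, but origin Bralador is not Hesay; base rate stands.
Additional duty on 2264.22 from Bralador: +32.7%. Applied ad valorem rate: 7.5% + 32.7% = 40.2%.
Duty = $282,064.18 × 40.2% + 3,202 × $2.60 = $121,715.00.
Line 3 (2367.84, Ilia, 1,769 pairs, $215,287.30):
Base rate for 2367.84 is 3% + $3.25/pair.
Duty = $215,287.30 × 3% + 1,769 × $3.25 = $12,207.87.
Total = $5,073.78 + $121,715.00 + $12,207.87 = $138,996.65.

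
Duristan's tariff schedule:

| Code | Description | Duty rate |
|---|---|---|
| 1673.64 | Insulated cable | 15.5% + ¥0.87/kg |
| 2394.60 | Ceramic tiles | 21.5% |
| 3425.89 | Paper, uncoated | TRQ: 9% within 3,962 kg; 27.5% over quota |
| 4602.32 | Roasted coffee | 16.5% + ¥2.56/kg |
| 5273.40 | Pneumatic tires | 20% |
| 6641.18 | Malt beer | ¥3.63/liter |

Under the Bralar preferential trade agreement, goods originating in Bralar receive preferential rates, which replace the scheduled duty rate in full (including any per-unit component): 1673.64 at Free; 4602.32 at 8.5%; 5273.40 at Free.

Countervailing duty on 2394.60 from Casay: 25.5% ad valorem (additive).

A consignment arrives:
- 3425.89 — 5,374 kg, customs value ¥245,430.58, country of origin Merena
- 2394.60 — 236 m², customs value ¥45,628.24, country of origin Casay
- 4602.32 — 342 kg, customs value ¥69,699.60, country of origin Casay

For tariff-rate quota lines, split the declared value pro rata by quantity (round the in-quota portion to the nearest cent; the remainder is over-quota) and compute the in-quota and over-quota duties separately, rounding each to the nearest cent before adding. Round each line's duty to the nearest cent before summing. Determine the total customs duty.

Line 1 (3425.89, Merena, 5,374 kg, ¥245,430.58):
Code 3425.89 is under a tariff-rate quota (threshold 3,962 kg). In-quota: 3,962 kg at 9%; over-quota: 1,412 kg at 27.5%.
Pro-rata value split: in-quota = ¥245,430.58 × 3,962/5,374 = ¥180,944.54; over-quota = ¥245,430.58 − ¥180,944.54 = ¥64,486.04.
In-quota duty = ¥180,944.54 × 9% = ¥16,285.01. Over-quota duty = ¥64,486.04 × 27.5% = ¥17,733.66.
Line duty = ¥16,285.01 + ¥17,733.66 = ¥34,018.67.
Line 2 (2394.60, Casay, 236 m², ¥45,628.24):
Base rate for 2394.60 is 21.5%.
Additional duty on 2394.60 from Casay: +25.5%. Applied ad valorem rate: 21.5% + 25.5% = 47%.
Duty = ¥45,628.24 × 47% = ¥21,445.27.
Line 3 (4602.32, Casay, 342 kg, ¥69,699.60):
Base rate for 4602.32 is 16.5% + ¥2.56/kg.
4602.32 has an FTA preferential rate, but origin Casay is not Bralar; base rate stands.
Duty = ¥69,699.60 × 16.5% + 342 × ¥2.56 = ¥12,375.95.
Total = ¥34,018.67 + ¥21,445.27 + ¥12,375.95 = ¥67,839.89.

¥67,839.89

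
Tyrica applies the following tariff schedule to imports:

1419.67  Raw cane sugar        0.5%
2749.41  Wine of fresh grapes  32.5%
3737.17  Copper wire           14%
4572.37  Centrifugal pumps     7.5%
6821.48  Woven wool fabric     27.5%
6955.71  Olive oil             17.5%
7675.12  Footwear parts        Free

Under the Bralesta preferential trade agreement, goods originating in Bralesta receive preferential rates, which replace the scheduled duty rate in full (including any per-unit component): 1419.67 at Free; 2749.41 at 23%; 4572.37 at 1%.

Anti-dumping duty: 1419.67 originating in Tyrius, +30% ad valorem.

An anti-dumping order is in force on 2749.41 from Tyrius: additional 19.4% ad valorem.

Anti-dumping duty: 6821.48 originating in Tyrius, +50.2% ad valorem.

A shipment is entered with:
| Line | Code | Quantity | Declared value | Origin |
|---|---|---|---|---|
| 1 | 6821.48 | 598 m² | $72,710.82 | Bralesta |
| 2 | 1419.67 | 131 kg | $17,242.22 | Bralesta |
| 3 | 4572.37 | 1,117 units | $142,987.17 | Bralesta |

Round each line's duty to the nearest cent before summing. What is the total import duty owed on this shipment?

Line 1 (6821.48, Bralesta, 598 m², $72,710.82):
Base rate for 6821.48 is 27.5%.
Origin Bralesta is the FTA partner but 6821.48 is not on the preference list; base rate stands.
The additional-duty order on 6821.48 targets Tyrius, not Bralesta; it does not apply.
Duty = $72,710.82 × 27.5% = $19,995.48.
Line 2 (1419.67, Bralesta, 131 kg, $17,242.22):
Base rate for 1419.67 is 0.5%.
Origin Bralesta qualifies under the Tyrica–Bralesta agreement and 1419.67 is covered: preferential rate Free applies instead.
The additional-duty order on 1419.67 targets Tyrius, not Bralesta; it does not apply.
Duty = $17,242.22 × 0% = $0.00.
Line 3 (4572.37, Bralesta, 1,117 units, $142,987.17):
Base rate for 4572.37 is 7.5%.
Origin Bralesta qualifies under the Tyrica–Bralesta agreement and 4572.37 is covered: preferential rate 1% applies instead.
Duty = $142,987.17 × 1% = $1,429.87.
Total = $19,995.48 + $0.00 + $1,429.87 = $21,425.35.

$21,425.35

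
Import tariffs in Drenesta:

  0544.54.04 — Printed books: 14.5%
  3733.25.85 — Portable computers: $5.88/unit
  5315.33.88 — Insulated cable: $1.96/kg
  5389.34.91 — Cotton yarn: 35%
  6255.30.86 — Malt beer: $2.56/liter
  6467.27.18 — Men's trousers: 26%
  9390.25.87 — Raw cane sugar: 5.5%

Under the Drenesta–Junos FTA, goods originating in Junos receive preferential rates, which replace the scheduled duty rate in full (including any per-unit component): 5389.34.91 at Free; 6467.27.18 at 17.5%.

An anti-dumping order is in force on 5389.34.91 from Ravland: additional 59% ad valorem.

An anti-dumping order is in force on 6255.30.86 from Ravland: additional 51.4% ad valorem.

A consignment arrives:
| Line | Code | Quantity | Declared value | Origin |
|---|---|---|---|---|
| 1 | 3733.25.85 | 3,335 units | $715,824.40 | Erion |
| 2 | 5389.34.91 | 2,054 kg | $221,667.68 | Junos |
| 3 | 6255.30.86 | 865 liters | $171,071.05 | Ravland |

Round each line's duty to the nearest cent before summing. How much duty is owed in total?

$109,754.72

Line 1 (3733.25.85, Erion, 3,335 units, $715,824.40):
Base rate for 3733.25.85 is $5.88/unit.
Duty = 3,335 × $5.88 = $19,609.80.
Line 2 (5389.34.91, Junos, 2,054 kg, $221,667.68):
Base rate for 5389.34.91 is 35%.
Origin Junos qualifies under the Drenesta–Junos agreement and 5389.34.91 is covered: preferential rate Free applies instead.
The additional-duty order on 5389.34.91 targets Ravland, not Junos; it does not apply.
Duty = $221,667.68 × 0% = $0.00.
Line 3 (6255.30.86, Ravland, 865 liters, $171,071.05):
Base rate for 6255.30.86 is $2.56/liter.
Additional duty on 6255.30.86 from Ravland: +51.4% ad valorem. Applied ad valorem rate = 51.4%.
Duty = $171,071.05 × 51.4% + 865 × $2.56 = $90,144.92.
Total = $19,609.80 + $0.00 + $90,144.92 = $109,754.72.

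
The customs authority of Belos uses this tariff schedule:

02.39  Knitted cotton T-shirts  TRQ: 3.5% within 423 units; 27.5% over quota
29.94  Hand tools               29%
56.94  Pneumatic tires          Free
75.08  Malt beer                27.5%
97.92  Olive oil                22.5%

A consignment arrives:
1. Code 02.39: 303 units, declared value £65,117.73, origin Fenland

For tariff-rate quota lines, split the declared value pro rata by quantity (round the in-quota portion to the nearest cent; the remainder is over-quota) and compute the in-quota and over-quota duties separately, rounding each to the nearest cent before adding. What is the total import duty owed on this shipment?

£2,279.12

Line 1 (02.39, Fenland, 303 units, £65,117.73):
Code 02.39 is under a tariff-rate quota (threshold 423 units). Quantity 303 units is within the quota, so the in-quota rate 3.5% applies to the full value.
Duty = £65,117.73 × 3.5% = £2,279.12.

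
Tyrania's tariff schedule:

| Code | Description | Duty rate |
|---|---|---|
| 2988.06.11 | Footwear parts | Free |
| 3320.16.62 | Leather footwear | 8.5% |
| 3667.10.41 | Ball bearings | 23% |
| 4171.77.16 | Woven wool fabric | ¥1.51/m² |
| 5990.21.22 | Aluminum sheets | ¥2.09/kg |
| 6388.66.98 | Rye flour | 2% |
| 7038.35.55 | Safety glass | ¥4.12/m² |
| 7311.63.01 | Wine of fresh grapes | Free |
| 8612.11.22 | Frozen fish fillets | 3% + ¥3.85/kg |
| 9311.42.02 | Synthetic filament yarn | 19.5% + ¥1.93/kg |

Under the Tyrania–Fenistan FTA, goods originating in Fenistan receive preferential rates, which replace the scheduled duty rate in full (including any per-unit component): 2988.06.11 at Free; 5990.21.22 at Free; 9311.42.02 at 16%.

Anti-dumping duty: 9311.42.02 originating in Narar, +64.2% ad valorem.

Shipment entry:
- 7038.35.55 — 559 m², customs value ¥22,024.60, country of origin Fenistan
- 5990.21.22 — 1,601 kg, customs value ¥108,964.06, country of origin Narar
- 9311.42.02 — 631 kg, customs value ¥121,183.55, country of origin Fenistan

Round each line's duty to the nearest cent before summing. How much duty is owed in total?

Line 1 (7038.35.55, Fenistan, 559 m², ¥22,024.60):
Base rate for 7038.35.55 is ¥4.12/m².
Origin Fenistan is the FTA partner but 7038.35.55 is not on the preference list; base rate stands.
Duty = 559 × ¥4.12 = ¥2,303.08.
Line 2 (5990.21.22, Narar, 1,601 kg, ¥108,964.06):
Base rate for 5990.21.22 is ¥2.09/kg.
5990.21.22 has an FTA preferential rate, but origin Narar is not Fenistan; base rate stands.
Duty = 1,601 × ¥2.09 = ¥3,346.09.
Line 3 (9311.42.02, Fenistan, 631 kg, ¥121,183.55):
Base rate for 9311.42.02 is 19.5% + ¥1.93/kg.
Origin Fenistan qualifies under the Tyrania–Fenistan agreement and 9311.42.02 is covered: preferential rate 16% applies instead.
The additional-duty order on 9311.42.02 targets Narar, not Fenistan; it does not apply.
Duty = ¥121,183.55 × 16% = ¥19,389.37.
Total = ¥2,303.08 + ¥3,346.09 + ¥19,389.37 = ¥25,038.54.

¥25,038.54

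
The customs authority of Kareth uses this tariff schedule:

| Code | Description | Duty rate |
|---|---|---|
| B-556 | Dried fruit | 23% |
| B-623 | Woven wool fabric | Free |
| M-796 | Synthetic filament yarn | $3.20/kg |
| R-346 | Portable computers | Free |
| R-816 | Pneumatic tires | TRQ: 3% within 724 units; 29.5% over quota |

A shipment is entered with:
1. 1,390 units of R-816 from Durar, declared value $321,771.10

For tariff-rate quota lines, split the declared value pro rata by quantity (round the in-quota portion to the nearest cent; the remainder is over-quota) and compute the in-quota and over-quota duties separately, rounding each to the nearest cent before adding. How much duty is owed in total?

$50,508.80

Line 1 (R-816, Durar, 1,390 units, $321,771.10):
Code R-816 is under a tariff-rate quota (threshold 724 units). In-quota: 724 units at 3%; over-quota: 666 units at 29.5%.
Pro-rata value split: in-quota = $321,771.10 × 724/1,390 = $167,598.76; over-quota = $321,771.10 − $167,598.76 = $154,172.34.
In-quota duty = $167,598.76 × 3% = $5,027.96. Over-quota duty = $154,172.34 × 29.5% = $45,480.84.
Line duty = $5,027.96 + $45,480.84 = $50,508.80.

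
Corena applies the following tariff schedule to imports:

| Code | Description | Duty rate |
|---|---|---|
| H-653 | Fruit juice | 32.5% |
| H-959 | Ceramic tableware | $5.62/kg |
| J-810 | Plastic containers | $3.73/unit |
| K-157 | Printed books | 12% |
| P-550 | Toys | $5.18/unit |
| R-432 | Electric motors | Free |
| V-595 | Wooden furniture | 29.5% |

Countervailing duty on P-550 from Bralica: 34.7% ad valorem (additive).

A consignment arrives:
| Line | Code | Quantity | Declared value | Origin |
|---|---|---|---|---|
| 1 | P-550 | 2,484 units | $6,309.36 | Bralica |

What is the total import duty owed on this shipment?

$15,056.47

Line 1 (P-550, Bralica, 2,484 units, $6,309.36):
Base rate for P-550 is $5.18/unit.
Additional duty on P-550 from Bralica: +34.7% ad valorem. Applied ad valorem rate = 34.7%.
Duty = $6,309.36 × 34.7% + 2,484 × $5.18 = $15,056.47.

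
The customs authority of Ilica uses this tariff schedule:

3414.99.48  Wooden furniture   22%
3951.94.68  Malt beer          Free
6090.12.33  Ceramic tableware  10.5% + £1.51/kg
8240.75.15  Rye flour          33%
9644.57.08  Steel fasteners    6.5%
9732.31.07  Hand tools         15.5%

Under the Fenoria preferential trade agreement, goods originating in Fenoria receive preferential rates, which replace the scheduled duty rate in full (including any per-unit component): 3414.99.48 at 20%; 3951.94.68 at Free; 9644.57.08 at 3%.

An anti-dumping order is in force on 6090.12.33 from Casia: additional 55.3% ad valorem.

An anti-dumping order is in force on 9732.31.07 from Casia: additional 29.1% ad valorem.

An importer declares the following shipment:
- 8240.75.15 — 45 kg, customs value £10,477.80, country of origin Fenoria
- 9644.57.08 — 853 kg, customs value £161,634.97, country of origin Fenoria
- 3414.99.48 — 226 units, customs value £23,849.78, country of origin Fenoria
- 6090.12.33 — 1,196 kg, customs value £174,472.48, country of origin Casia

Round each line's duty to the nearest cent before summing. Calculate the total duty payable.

Line 1 (8240.75.15, Fenoria, 45 kg, £10,477.80):
Base rate for 8240.75.15 is 33%.
Origin Fenoria is the FTA partner but 8240.75.15 is not on the preference list; base rate stands.
Duty = £10,477.80 × 33% = £3,457.67.
Line 2 (9644.57.08, Fenoria, 853 kg, £161,634.97):
Base rate for 9644.57.08 is 6.5%.
Origin Fenoria qualifies under the Ilica–Fenoria agreement and 9644.57.08 is covered: preferential rate 3% applies instead.
Duty = £161,634.97 × 3% = £4,849.05.
Line 3 (3414.99.48, Fenoria, 226 units, £23,849.78):
Base rate for 3414.99.48 is 22%.
Origin Fenoria qualifies under the Ilica–Fenoria agreement and 3414.99.48 is covered: preferential rate 20% applies instead.
Duty = £23,849.78 × 20% = £4,769.96.
Line 4 (6090.12.33, Casia, 1,196 kg, £174,472.48):
Base rate for 6090.12.33 is 10.5% + £1.51/kg.
Additional duty on 6090.12.33 from Casia: +55.3%. Applied ad valorem rate: 10.5% + 55.3% = 65.8%.
Duty = £174,472.48 × 65.8% + 1,196 × £1.51 = £116,608.85.
Total = £3,457.67 + £4,849.05 + £4,769.96 + £116,608.85 = £129,685.53.

£129,685.53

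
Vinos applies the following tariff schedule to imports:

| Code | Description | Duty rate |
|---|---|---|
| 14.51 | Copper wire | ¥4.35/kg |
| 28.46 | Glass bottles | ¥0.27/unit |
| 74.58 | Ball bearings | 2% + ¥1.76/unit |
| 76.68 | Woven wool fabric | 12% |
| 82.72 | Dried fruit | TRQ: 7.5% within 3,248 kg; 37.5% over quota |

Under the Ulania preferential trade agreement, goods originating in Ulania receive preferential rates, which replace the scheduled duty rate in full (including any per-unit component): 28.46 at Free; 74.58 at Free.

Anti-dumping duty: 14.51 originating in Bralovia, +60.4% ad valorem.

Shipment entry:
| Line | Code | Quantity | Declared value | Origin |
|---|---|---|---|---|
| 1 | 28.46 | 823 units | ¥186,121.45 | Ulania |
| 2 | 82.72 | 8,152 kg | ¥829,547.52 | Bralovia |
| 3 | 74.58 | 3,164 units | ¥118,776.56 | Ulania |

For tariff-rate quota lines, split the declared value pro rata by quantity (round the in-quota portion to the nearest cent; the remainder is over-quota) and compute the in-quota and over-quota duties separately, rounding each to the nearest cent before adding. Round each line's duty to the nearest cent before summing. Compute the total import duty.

¥211,925.38

Line 1 (28.46, Ulania, 823 units, ¥186,121.45):
Base rate for 28.46 is ¥0.27/unit.
Origin Ulania qualifies under the Vinos–Ulania agreement and 28.46 is covered: preferential rate Free applies instead.
Duty = ¥186,121.45 × 0% = ¥0.00.
Line 2 (82.72, Bralovia, 8,152 kg, ¥829,547.52):
Code 82.72 is under a tariff-rate quota (threshold 3,248 kg). In-quota: 3,248 kg at 7.5%; over-quota: 4,904 kg at 37.5%.
Pro-rata value split: in-quota = ¥829,547.52 × 3,248/8,152 = ¥330,516.48; over-quota = ¥829,547.52 − ¥330,516.48 = ¥499,031.04.
In-quota duty = ¥330,516.48 × 7.5% = ¥24,788.74. Over-quota duty = ¥499,031.04 × 37.5% = ¥187,136.64.
Line duty = ¥24,788.74 + ¥187,136.64 = ¥211,925.38.
Line 3 (74.58, Ulania, 3,164 units, ¥118,776.56):
Base rate for 74.58 is 2% + ¥1.76/unit.
Origin Ulania qualifies under the Vinos–Ulania agreement and 74.58 is covered: preferential rate Free applies instead.
Duty = ¥118,776.56 × 0% = ¥0.00.
Total = ¥0.00 + ¥211,925.38 + ¥0.00 = ¥211,925.38.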